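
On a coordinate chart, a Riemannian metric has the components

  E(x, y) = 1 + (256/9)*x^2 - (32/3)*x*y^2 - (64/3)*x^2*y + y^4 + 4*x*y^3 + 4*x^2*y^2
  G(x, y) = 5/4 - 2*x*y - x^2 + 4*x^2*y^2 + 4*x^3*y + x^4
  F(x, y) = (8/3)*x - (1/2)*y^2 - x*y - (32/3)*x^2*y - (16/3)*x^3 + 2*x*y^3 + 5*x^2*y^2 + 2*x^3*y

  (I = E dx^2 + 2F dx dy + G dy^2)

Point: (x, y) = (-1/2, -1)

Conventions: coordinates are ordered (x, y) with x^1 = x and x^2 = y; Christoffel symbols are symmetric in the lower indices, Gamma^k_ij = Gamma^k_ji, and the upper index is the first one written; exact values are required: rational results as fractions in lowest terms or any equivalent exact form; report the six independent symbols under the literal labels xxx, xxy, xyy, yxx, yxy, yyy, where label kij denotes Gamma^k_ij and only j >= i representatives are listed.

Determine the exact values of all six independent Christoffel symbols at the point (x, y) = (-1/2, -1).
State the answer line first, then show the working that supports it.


Answer: Gamma_xxx = -4928/3361, Gamma_xxy = -2016/3361, Gamma_xyy = -672/3361, Gamma_yxx = -792/3361, Gamma_yxy = -324/3361, Gamma_yyy = -108/3361

E = 205/9, F = 7/2, G = 25/16 at the point
E_x = -616/9, E_y = -28, F_x = -39/2, F_y = -83/12, G_x = -9/2, G_y = -3/2
EG - F^2 = 3361/144;  g^inv = (144/3361) * [[25/16, -7/2], [-7/2, 205/9]]
first-kind symbols [ij,l] = (1/2)(d_i g_jl + d_j g_il - d_l g_ij): [xx,x] = E_x/2 = -308/9, [xx,y] = F_x - E_y/2 = -11/2, [xy,x] = E_y/2 = -14, [xy,y] = G_x/2 = -9/4, [yy,x] = F_y - G_x/2 = -14/3, [yy,y] = G_y/2 = -3/4
Gamma^x_ij = (G*[ij,x] - F*[ij,y])/(EG - F^2), Gamma^y_ij = (E*[ij,y] - F*[ij,x])/(EG - F^2)


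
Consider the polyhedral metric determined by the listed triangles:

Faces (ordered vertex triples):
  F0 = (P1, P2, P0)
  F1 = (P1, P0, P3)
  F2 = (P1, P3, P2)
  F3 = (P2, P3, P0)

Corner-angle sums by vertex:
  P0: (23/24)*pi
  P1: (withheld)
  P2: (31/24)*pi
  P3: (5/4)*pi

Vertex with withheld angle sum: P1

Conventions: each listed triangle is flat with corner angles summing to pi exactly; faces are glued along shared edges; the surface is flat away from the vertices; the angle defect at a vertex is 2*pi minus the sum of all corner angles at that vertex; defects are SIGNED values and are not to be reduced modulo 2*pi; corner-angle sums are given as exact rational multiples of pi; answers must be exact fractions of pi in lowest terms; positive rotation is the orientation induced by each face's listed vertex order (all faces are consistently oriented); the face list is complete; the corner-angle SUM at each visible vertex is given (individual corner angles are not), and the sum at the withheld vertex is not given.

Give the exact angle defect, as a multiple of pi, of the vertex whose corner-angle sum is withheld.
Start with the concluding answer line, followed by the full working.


Answer: defect(P1) = (3/2)*pi

V = 4, E = 6, F = 4; chi = V - E + F = 2
Gauss-Bonnet: total defect = 2*pi*chi = 4*pi; visible defects sum to (5/2)*pi


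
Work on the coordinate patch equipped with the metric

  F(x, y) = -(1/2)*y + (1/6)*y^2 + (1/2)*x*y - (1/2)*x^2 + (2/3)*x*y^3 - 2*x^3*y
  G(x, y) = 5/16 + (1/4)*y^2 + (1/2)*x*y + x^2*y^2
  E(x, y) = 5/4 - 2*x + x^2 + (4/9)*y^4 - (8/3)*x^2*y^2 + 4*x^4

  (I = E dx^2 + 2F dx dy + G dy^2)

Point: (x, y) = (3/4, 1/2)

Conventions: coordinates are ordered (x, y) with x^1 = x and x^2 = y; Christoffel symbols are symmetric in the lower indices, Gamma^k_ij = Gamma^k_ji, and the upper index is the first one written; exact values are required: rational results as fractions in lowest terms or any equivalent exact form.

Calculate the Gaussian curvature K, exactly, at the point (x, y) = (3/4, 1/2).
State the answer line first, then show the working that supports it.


Answer: K = 85624/243049

E = 709/576, F = -127/192, G = 45/64, EG - F^2 = 493/1152 at the point
E_x = 21/4, E_y = -23/18, F_x = -101/48, F_y = -41/96, G_x = 5/8, G_y = 19/16
E_yy = -5/3, F_xy = -19/8, G_xx = 1/2
By Brioschi, K is (det M1 - det M2) divided by (EG - F^2) squared.
M1 = [[-E_yy/2 + F_xy - G_xx/2, E_x/2, F_x - E_y/2], [F_y - G_x/2, E, F], [G_y/2, F, G]] = [[-43/24, 21/8, -211/144], [-71/96, 709/576, -127/192], [19/32, -127/192, 45/64]]; det M1 = -104261/1327104
M2 = [[0, E_y/2, G_x/2], [E_y/2, E, F], [G_x/2, F, G]] = [[0, -23/36, 5/16], [-23/36, 709/576, -127/192], [5/16, -127/192, 45/64]]; det M2 = -63295/442368
det M1 - det M2 = 10703/165888; K = 10703/165888 / (493/1152)^2 = 85624/243049


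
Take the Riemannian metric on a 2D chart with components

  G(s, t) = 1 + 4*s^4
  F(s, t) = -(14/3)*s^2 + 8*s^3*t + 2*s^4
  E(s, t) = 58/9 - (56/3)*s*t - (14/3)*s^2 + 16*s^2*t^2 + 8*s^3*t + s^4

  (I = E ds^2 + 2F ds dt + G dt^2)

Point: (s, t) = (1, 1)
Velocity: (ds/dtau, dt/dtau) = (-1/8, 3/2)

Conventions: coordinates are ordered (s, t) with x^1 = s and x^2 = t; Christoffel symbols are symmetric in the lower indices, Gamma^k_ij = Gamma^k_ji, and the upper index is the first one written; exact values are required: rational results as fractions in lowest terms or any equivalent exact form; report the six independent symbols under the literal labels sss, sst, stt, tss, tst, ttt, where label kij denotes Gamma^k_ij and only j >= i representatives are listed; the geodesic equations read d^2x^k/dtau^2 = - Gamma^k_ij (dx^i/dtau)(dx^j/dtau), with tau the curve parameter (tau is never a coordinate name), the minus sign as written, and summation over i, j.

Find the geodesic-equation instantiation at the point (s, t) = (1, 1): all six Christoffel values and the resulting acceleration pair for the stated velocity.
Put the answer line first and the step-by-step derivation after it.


Answer: Gamma_sss = 144/109, Gamma_sst = 96/109, Gamma_stt = 0, Gamma_tss = 108/109, Gamma_tst = 72/109, Gamma_ttt = 0; accelerations (d^2s/dtau^2, d^2t/dtau^2) = (135/436, 405/1744)

E = 73/9, F = 16/3, G = 5 at the point
E_s = 32, E_t = 64/3, F_s = 68/3, F_t = 8, G_s = 16, G_t = 0
EG - F^2 = 109/9;  g^inv = (9/109) * [[5, -16/3], [-16/3, 73/9]]
first-kind symbols [ij,l] = (1/2)(d_i g_jl + d_j g_il - d_l g_ij): [ss,s] = E_s/2 = 16, [ss,t] = F_s - E_t/2 = 12, [st,s] = E_t/2 = 32/3, [st,t] = G_s/2 = 8, [tt,s] = F_t - G_s/2 = 0, [tt,t] = G_t/2 = 0
Gamma^s_ij = (G*[ij,s] - F*[ij,t])/(EG - F^2), Gamma^t_ij = (E*[ij,t] - F*[ij,s])/(EG - F^2)
Gamma_sss = 144/109, Gamma_sst = 96/109, Gamma_stt = 0, Gamma_tss = 108/109, Gamma_tst = 72/109, Gamma_ttt = 0
d^2s/dtau^2 = -(Gamma_sss*(-1/8)^2 + 2*Gamma_sst*(-1/8)*(3/2) + Gamma_stt*(3/2)^2) = 135/436
d^2t/dtau^2 = -(Gamma_tss*(-1/8)^2 + 2*Gamma_tst*(-1/8)*(3/2) + Gamma_ttt*(3/2)^2) = 405/1744


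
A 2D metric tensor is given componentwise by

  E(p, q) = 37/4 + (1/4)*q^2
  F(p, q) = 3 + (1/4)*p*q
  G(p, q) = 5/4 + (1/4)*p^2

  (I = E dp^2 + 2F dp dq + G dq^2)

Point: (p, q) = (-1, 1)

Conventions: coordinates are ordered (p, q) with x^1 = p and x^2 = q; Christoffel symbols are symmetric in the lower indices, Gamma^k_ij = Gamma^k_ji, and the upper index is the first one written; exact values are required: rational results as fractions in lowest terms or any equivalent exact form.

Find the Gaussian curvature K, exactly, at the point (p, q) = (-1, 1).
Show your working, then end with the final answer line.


E = 19/2, F = 11/4, G = 3/2, EG - F^2 = 107/16 at the point
E_p = 0, E_q = 1/2, F_p = 1/4, F_q = -1/4, G_p = -1/2, G_q = 0
E_qq = 1/2, F_pq = 1/4, G_pp = 1/2
Compute both Brioschi determinants and normalise by (EG - F^2)^2.
M1 = [[-E_qq/2 + F_pq - G_pp/2, E_p/2, F_p - E_q/2], [F_q - G_p/2, E, F], [G_q/2, F, G]] = [[-1/4, 0, 0], [0, 19/2, 11/4], [0, 11/4, 3/2]]; det M1 = -107/64
M2 = [[0, E_q/2, G_p/2], [E_q/2, E, F], [G_p/2, F, G]] = [[0, 1/4, -1/4], [1/4, 19/2, 11/4], [-1/4, 11/4, 3/2]]; det M2 = -33/32
det M1 - det M2 = -41/64; K = -41/64 / (107/16)^2 = -164/11449

Answer: K = -164/11449


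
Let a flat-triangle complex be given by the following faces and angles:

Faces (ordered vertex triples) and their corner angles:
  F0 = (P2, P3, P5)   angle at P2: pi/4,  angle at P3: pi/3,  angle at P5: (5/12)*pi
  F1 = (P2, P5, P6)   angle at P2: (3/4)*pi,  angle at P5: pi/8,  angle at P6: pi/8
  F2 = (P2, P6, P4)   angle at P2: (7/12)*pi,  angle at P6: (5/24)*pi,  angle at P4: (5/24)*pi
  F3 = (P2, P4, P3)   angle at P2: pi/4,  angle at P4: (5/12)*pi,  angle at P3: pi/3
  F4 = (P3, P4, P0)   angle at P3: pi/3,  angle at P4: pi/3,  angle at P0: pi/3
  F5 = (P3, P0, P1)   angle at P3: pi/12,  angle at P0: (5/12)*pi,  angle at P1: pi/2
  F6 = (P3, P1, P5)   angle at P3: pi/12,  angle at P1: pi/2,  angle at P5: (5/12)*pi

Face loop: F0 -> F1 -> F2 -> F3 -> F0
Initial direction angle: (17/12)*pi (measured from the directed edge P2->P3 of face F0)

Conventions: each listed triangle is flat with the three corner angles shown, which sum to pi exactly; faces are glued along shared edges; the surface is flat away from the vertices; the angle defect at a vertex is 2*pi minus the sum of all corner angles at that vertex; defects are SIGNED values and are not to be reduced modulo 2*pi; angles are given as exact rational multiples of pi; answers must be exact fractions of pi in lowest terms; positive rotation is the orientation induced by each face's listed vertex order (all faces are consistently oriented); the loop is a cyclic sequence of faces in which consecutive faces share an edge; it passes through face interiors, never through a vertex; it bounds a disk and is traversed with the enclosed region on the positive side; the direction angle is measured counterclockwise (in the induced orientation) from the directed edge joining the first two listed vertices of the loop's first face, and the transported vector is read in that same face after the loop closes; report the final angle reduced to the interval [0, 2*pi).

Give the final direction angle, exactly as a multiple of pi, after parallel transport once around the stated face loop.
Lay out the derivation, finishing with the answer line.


enclosed vertex P2: corner angles sum to (11/6)*pi, defect = 2*pi - (11/6)*pi = pi/6
holonomy = initial angle + sum of enclosed defects (mod 2*pi), positive in the induced orientation
final angle = (17/12)*pi + pi/6 = (19/12)*pi (mod 2*pi)

Answer: final direction angle = (19/12)*pi


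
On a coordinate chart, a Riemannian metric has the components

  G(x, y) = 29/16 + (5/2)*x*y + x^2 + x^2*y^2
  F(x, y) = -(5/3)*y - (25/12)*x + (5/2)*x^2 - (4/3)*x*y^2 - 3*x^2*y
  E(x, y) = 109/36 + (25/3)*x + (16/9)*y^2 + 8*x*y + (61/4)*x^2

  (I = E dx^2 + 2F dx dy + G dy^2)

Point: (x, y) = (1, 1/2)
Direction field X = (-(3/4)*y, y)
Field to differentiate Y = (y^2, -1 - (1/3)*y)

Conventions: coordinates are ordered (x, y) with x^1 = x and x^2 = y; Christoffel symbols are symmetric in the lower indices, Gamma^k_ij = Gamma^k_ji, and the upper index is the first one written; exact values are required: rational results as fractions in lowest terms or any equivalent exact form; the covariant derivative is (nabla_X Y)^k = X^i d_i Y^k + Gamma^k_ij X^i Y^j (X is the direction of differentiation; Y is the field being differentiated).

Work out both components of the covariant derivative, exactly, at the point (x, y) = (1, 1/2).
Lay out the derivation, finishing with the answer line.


E = 559/18, F = -9/4, G = 69/16 at the point
E_x = 257/6, E_y = 88/9, F_x = -5/12, F_y = -6, G_x = 15/4, G_y = 7/2
EG - F^2 = 12371/96;  g^inv = (96/12371) * [[69/16, 9/4], [9/4, 559/18]]
first-kind symbols [ij,l] = (1/2)(d_i g_jl + d_j g_il - d_l g_ij): [xx,x] = E_x/2 = 257/12, [xx,y] = F_x - E_y/2 = -191/36, [xy,x] = E_y/2 = 44/9, [xy,y] = G_x/2 = 15/8, [yy,x] = F_y - G_x/2 = -63/8, [yy,y] = G_y/2 = 7/4
Gamma^x_ij = (G*[ij,x] - F*[ij,y])/(EG - F^2), Gamma^y_ij = (E*[ij,y] - F*[ij,x])/(EG - F^2)
Gamma_xxx = 15441/24742, Gamma_xxy = 2429/12371, Gamma_xyy = -11529/49484, Gamma_yxx = -302174/334017, Gamma_yxy = 6646/12371, Gamma_yyy = 10549/37113
X = (-3/8, 1/2), Y = (1/4, -7/6) at the point

Answer: (nabla_X Y)^x = 544597/791744, (nabla_X Y)^y = 10793/197936


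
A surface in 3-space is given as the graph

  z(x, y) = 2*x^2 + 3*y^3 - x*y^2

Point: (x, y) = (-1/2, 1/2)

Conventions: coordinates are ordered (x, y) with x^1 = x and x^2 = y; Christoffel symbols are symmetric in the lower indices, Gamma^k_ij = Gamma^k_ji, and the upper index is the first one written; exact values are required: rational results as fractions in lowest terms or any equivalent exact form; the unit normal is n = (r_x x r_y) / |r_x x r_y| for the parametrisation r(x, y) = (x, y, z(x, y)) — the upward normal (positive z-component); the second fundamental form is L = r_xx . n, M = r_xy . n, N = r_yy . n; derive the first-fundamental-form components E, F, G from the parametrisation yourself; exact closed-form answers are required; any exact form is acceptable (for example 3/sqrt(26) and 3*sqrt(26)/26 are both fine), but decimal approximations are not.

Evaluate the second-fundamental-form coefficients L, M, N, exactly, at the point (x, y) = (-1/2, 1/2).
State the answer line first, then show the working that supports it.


Answer: L = 8*sqrt(218)/109, M = -2*sqrt(218)/109, N = 20*sqrt(218)/109

z_x = -9/4, z_y = 11/4, z_xx = 4, z_xy = -1, z_yy = 10
E = 97/16, F = -99/16, G = 137/16; answer radicand W^2 = 109/8
unnormalised second-form numerators: l = 4, m = -1, n = 10; L = l/sqrt(109/8), and similarly M = m/sqrt(W^2), N = n/sqrt(W^2)


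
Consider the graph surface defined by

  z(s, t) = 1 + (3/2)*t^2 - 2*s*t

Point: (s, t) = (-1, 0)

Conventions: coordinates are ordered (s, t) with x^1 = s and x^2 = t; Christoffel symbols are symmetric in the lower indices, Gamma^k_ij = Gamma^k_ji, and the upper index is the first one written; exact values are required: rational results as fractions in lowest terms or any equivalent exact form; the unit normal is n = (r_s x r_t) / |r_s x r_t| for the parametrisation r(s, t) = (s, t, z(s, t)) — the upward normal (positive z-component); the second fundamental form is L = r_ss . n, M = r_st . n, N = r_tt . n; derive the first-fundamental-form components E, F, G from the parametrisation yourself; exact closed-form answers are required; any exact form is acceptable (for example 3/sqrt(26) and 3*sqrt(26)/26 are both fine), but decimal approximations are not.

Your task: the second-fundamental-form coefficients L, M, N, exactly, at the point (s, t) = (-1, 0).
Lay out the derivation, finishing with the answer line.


z_s = 0, z_t = 2, z_ss = 0, z_st = -2, z_tt = 3
E = 1, F = 0, G = 5; answer radicand W^2 = 5
unnormalised second-form numerators: l = 0, m = -2, n = 3; L = l/sqrt(5), and similarly M = m/sqrt(W^2), N = n/sqrt(W^2)

Answer: L = 0, M = -2*sqrt(5)/5, N = 3*sqrt(5)/5


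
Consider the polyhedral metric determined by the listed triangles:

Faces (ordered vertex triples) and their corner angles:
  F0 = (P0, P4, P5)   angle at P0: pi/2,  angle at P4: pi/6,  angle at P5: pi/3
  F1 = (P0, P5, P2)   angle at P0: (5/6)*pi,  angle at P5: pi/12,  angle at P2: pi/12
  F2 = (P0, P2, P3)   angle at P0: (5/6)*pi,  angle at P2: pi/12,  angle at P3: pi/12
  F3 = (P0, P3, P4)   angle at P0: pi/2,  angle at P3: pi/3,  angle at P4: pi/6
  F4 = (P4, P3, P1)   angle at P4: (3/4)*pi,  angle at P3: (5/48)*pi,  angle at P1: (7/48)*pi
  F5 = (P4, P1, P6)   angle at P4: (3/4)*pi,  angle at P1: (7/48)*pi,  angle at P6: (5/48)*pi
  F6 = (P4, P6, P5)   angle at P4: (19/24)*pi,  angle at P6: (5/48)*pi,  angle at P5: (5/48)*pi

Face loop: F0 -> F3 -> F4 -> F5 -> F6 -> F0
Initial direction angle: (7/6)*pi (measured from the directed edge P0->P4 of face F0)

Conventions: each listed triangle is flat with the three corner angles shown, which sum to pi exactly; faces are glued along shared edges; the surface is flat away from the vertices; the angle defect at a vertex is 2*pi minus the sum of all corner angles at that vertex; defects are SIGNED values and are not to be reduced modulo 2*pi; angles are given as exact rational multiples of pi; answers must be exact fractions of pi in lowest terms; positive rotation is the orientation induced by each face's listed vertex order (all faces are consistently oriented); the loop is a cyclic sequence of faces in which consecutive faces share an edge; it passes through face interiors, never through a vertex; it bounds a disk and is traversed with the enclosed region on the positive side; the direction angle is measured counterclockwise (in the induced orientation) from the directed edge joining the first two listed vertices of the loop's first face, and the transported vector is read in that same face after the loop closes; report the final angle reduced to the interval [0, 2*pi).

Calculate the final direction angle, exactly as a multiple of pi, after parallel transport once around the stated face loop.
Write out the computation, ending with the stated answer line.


enclosed vertex P4: corner angles sum to (21/8)*pi, defect = 2*pi - (21/8)*pi = (-5/8)*pi
the rotation equals the total enclosed defect, so the final angle is initial + defects (mod 2*pi)
final angle = (7/6)*pi - (5/8)*pi = (13/24)*pi (mod 2*pi)

Answer: final direction angle = (13/24)*pi


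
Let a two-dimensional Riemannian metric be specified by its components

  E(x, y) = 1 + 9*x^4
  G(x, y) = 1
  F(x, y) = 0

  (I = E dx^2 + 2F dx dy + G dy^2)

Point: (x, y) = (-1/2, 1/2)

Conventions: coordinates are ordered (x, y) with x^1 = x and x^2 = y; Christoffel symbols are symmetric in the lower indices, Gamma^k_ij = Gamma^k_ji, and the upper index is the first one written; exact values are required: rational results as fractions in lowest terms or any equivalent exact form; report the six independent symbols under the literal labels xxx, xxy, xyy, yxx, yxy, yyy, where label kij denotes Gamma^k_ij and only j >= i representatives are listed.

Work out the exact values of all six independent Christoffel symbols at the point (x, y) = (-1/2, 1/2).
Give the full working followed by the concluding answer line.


E = 25/16, F = 0, G = 1 at the point
E_x = -9/2, E_y = 0, F_x = 0, F_y = 0, G_x = 0, G_y = 0
EG - F^2 = 25/16;  g^inv = (16/25) * [[1, 0], [0, 25/16]]
first-kind symbols [ij,l] = (1/2)(d_i g_jl + d_j g_il - d_l g_ij): [xx,x] = E_x/2 = -9/4, [xx,y] = F_x - E_y/2 = 0, [xy,x] = E_y/2 = 0, [xy,y] = G_x/2 = 0, [yy,x] = F_y - G_x/2 = 0, [yy,y] = G_y/2 = 0
Gamma^x_ij = (G*[ij,x] - F*[ij,y])/(EG - F^2), Gamma^y_ij = (E*[ij,y] - F*[ij,x])/(EG - F^2)

Answer: Gamma_xxx = -36/25, Gamma_xxy = 0, Gamma_xyy = 0, Gamma_yxx = 0, Gamma_yxy = 0, Gamma_yyy = 0


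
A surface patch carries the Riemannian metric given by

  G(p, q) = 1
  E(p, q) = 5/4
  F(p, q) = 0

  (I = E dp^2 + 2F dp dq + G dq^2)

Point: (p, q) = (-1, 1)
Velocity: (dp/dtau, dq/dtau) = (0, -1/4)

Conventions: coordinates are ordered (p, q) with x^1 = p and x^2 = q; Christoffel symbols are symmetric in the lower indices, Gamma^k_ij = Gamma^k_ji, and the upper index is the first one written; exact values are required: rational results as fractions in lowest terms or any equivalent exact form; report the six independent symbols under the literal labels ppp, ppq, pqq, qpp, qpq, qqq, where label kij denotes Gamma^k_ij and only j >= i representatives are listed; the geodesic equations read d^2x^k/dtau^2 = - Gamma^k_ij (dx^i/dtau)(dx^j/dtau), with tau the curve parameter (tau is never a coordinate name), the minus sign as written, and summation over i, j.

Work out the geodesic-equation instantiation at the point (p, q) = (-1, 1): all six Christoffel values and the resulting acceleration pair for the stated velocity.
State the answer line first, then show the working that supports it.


Answer: Gamma_ppp = 0, Gamma_ppq = 0, Gamma_pqq = 0, Gamma_qpp = 0, Gamma_qpq = 0, Gamma_qqq = 0; accelerations (d^2p/dtau^2, d^2q/dtau^2) = (0, 0)

E = 5/4, F = 0, G = 1 at the point
E_p = 0, E_q = 0, F_p = 0, F_q = 0, G_p = 0, G_q = 0
EG - F^2 = 5/4;  g^inv = (4/5) * [[1, 0], [0, 5/4]]
first-kind symbols [ij,l] = (1/2)(d_i g_jl + d_j g_il - d_l g_ij): [pp,p] = E_p/2 = 0, [pp,q] = F_p - E_q/2 = 0, [pq,p] = E_q/2 = 0, [pq,q] = G_p/2 = 0, [qq,p] = F_q - G_p/2 = 0, [qq,q] = G_q/2 = 0
Gamma^p_ij = (G*[ij,p] - F*[ij,q])/(EG - F^2), Gamma^q_ij = (E*[ij,q] - F*[ij,p])/(EG - F^2)
Gamma_ppp = 0, Gamma_ppq = 0, Gamma_pqq = 0, Gamma_qpp = 0, Gamma_qpq = 0, Gamma_qqq = 0
d^2p/dtau^2 = -(Gamma_ppp*(0)^2 + 2*Gamma_ppq*(0)*(-1/4) + Gamma_pqq*(-1/4)^2) = 0
d^2q/dtau^2 = -(Gamma_qpp*(0)^2 + 2*Gamma_qpq*(0)*(-1/4) + Gamma_qqq*(-1/4)^2) = 0


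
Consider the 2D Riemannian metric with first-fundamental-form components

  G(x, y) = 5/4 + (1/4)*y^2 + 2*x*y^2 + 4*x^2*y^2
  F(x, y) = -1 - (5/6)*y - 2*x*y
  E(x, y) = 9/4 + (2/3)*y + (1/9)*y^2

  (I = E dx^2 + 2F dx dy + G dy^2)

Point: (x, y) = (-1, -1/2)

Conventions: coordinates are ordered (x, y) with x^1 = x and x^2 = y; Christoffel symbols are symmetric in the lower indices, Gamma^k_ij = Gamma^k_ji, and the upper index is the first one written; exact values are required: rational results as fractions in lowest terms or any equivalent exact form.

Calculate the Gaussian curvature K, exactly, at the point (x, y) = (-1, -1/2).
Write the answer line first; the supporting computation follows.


Answer: K = -265680/85849

E = 35/18, F = -19/12, G = 29/16, EG - F^2 = 293/288 at the point
E_x = 0, E_y = 5/9, F_x = 1, F_y = 7/6, G_x = -3/2, G_y = -9/4
E_yy = 2/9, F_xy = -2, G_xx = 2
Apply the Brioschi formula K = (det M1 - det M2)/(EG - F^2)^2 over the derivative matrices of E, F, G.
M1 = [[-E_yy/2 + F_xy - G_xx/2, E_x/2, F_x - E_y/2], [F_y - G_x/2, E, F], [G_y/2, F, G]] = [[-28/9, 0, 13/18], [23/12, 35/18, -19/12], [-9/8, -19/12, 29/16]]; det M1 = -4895/1296
M2 = [[0, E_y/2, G_x/2], [E_y/2, E, F], [G_x/2, F, G]] = [[0, 5/18, -3/4], [5/18, 35/18, -19/12], [-3/4, -19/12, 29/16]]; det M2 = -2975/5184
det M1 - det M2 = -205/64; K = -205/64 / (293/288)^2 = -265680/85849


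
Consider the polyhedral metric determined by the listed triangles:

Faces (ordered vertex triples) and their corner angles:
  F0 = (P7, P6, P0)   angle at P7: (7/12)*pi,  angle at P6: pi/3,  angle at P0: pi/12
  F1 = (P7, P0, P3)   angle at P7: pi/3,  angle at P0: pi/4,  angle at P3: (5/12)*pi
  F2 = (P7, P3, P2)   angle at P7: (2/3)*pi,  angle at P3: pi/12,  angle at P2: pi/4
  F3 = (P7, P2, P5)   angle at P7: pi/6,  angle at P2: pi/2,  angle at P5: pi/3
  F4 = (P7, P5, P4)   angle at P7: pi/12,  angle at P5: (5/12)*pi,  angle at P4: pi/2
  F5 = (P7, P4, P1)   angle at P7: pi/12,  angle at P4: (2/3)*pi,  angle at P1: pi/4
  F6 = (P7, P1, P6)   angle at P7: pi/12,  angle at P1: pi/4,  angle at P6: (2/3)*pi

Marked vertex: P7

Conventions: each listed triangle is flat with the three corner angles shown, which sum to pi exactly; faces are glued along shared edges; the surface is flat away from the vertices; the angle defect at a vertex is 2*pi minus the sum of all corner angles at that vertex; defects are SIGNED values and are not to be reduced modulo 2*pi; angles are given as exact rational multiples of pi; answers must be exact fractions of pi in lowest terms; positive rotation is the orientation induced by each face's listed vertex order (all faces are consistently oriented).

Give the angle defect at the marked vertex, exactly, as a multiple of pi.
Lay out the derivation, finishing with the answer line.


Sum of corner angles at P7: 2*pi
defect = 2*pi - 2*pi

Answer: defect(P7) = 0


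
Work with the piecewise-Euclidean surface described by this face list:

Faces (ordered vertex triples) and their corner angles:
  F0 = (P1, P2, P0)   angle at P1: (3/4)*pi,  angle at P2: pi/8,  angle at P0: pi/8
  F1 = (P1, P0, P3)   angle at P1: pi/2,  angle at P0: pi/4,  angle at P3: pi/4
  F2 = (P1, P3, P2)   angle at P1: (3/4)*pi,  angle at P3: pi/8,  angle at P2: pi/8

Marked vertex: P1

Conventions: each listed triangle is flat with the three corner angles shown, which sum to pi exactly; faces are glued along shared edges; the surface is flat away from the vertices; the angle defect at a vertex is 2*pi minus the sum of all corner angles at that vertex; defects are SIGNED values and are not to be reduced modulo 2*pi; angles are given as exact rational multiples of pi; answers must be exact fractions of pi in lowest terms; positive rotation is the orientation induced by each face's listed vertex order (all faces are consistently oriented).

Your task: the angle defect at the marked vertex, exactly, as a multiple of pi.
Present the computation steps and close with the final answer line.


Sum of corner angles at P1: 2*pi
defect = 2*pi - 2*pi

Answer: defect(P1) = 0


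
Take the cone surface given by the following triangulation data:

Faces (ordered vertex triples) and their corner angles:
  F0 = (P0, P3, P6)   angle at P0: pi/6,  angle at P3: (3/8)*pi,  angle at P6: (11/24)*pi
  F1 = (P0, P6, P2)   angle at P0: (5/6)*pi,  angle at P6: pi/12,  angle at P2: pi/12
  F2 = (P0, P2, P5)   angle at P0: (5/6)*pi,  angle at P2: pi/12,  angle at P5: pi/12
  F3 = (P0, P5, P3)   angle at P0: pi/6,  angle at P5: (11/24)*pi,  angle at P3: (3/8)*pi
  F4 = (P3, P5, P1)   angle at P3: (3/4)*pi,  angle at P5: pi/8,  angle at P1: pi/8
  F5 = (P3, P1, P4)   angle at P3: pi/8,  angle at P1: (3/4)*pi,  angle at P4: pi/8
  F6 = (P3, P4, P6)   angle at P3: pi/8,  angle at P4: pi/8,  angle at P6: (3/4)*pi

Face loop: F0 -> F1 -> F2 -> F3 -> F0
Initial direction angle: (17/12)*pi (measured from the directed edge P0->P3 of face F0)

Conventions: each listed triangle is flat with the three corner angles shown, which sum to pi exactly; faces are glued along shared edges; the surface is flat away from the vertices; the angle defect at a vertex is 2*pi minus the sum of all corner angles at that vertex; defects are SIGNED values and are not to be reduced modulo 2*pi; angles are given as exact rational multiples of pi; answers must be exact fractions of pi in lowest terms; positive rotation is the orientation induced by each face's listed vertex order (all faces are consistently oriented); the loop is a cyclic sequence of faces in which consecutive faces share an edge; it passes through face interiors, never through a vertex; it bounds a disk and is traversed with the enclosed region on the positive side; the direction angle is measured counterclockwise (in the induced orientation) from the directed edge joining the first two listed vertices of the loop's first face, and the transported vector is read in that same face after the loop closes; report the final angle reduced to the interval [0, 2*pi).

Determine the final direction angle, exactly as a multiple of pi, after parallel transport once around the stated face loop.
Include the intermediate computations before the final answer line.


enclosed vertex P0: corner angles sum to 2*pi, defect = 2*pi - 2*pi = 0
final direction = starting direction + enclosed defect total, reduced mod 2*pi (induced orientation)
final angle = (17/12)*pi + 0 = (17/12)*pi (mod 2*pi)

Answer: final direction angle = (17/12)*pi


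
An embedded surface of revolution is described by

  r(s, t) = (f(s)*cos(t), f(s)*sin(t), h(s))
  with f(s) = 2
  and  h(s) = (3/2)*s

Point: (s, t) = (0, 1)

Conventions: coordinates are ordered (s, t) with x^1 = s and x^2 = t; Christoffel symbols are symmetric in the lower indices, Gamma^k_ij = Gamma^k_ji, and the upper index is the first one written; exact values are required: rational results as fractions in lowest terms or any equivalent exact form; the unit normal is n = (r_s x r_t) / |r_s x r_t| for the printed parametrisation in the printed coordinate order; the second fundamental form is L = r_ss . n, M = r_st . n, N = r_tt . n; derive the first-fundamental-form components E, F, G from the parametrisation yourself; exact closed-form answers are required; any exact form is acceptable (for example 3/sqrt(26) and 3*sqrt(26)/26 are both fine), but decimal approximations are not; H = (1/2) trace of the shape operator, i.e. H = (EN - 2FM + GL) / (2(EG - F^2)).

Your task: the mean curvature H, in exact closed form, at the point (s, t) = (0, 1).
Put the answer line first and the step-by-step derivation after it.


Answer: H = 1/4

f = 2, f' = 0, f'' = 0, h' = 3/2, h'' = 0
E = 9/4, F = 0, G = 4; answer radicand W^2 = 9/4
unnormalised second-form numerators: l = 0, m = 0, n = 3; L = l/sqrt(9/4), and similarly M = m/sqrt(W^2), N = n/sqrt(W^2)
H = (E*n - 2*F*m + G*l) / (2*(EG - F^2)*sqrt(W^2)); E*n - 2*F*m + G*l = 27/4, EG - F^2 = 9, so H = (3/8)/sqrt(9/4)


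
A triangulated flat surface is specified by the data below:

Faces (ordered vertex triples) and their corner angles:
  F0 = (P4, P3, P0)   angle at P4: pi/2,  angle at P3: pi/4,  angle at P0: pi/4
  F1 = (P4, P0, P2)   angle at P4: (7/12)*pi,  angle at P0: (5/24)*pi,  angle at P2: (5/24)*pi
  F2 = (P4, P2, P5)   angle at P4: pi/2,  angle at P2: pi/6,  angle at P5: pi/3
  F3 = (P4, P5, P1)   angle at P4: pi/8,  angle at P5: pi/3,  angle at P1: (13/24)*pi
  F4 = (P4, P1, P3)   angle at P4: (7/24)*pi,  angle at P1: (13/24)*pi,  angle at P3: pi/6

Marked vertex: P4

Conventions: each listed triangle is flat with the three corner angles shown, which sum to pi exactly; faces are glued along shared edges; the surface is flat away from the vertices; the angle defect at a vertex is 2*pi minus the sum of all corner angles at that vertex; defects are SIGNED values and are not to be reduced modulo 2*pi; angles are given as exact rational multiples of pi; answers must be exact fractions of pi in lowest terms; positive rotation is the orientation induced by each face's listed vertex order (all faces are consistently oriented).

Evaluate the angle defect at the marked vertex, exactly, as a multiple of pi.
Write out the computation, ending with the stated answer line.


Sum of corner angles at P4: 2*pi
defect = 2*pi - 2*pi

Answer: defect(P4) = 0


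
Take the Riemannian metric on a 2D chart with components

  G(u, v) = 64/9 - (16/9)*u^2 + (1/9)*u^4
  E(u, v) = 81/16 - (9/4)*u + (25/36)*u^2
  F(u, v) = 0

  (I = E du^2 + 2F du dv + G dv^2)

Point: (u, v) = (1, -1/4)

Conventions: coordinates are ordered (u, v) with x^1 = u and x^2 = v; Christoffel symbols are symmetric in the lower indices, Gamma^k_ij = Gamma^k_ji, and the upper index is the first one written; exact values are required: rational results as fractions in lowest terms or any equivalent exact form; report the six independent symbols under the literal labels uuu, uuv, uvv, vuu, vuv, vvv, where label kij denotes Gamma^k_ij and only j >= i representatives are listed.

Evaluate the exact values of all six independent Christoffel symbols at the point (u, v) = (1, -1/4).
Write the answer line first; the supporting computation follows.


Answer: Gamma_uuu = -62/505, Gamma_uuv = 0, Gamma_uvv = 224/505, Gamma_vuu = 0, Gamma_vuv = -2/7, Gamma_vvv = 0

E = 505/144, F = 0, G = 49/9 at the point
E_u = -31/36, E_v = 0, F_u = 0, F_v = 0, G_u = -28/9, G_v = 0
EG - F^2 = 24745/1296;  g^inv = (1296/24745) * [[49/9, 0], [0, 505/144]]
first-kind symbols [ij,l] = (1/2)(d_i g_jl + d_j g_il - d_l g_ij): [uu,u] = E_u/2 = -31/72, [uu,v] = F_u - E_v/2 = 0, [uv,u] = E_v/2 = 0, [uv,v] = G_u/2 = -14/9, [vv,u] = F_v - G_u/2 = 14/9, [vv,v] = G_v/2 = 0
Gamma^u_ij = (G*[ij,u] - F*[ij,v])/(EG - F^2), Gamma^v_ij = (E*[ij,v] - F*[ij,u])/(EG - F^2)


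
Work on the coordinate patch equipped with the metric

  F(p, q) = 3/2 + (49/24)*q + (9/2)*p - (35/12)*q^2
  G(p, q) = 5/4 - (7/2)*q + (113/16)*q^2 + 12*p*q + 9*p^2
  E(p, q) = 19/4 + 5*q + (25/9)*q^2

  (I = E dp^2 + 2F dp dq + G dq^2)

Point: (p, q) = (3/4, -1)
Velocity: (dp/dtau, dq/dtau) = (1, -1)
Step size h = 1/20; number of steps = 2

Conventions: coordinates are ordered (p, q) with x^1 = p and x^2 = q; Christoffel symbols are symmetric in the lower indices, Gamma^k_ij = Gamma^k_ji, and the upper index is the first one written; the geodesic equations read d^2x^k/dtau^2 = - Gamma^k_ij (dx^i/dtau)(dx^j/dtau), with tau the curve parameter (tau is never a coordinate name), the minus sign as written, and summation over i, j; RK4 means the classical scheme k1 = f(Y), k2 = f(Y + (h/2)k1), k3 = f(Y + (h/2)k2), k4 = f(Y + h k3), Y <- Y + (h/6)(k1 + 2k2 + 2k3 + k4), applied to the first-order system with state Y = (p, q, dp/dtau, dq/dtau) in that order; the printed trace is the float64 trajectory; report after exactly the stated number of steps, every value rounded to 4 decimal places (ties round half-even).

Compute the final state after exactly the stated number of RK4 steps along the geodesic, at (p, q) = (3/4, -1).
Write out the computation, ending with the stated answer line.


f(Y) = (dp/dtau, dq/dtau, -Gamma^p_ij Y'^i Y'^j, -Gamma^q_ij Y'^i Y'^j) with the Gammas evaluated at the stage position; h = 0.050000; intermediate values shown to 6 dp
step 0: p = 0.7500, q = -1.0000, dp/dtau = 1.0000, dq/dtau = -1.0000
step 1:
  k1: at (p, q) = (0.750000, -1.000000), (dp/dtau, dq/dtau) = (1.000000, -1.000000); Gamma_ppp = 0.020008, Gamma_ppq = -0.106788, Gamma_pqq = 2.801605, Gamma_qpp = 0.606914, Gamma_qpq = 0.094108, Gamma_qqq = -0.517972; k1 = (1.000000, -1.000000, -3.035189, 0.099275)
  k2: at (p, q) = (0.775000, -1.025000), (dp/dtau, dq/dtau) = (0.924120, -0.997518); Gamma_ppp = 0.039793, Gamma_ppq = -0.129936, Gamma_pqq = 2.797531, Gamma_qpp = 0.596995, Gamma_qpq = 0.098758, Gamma_qqq = -0.475336; k2 = (0.924120, -0.997518, -3.057202, 0.145222)
  k3: at (p, q) = (0.773103, -1.024938), (dp/dtau, dq/dtau) = (0.923570, -0.996369); Gamma_ppp = 0.041703, Gamma_ppq = -0.129707, Gamma_pqq = 2.802592, Gamma_qpp = 0.597322, Gamma_qpq = 0.096624, Gamma_qqq = -0.474017; k3 = (0.923570, -0.996369, -3.056569, 0.138907)
  k4: at (p, q) = (0.796178, -1.049818), (dp/dtau, dq/dtau) = (0.847172, -0.993055); Gamma_ppp = 0.063182, Gamma_ppq = -0.151850, Gamma_pqq = 2.802210, Gamma_qpp = 0.588513, Gamma_qpq = 0.098404, Gamma_qqq = -0.431395; k4 = (0.847172, -0.993055, -3.064265, 0.168619)
  Y <- Y + (h/6)(k1 + 2k2 + 2k3 + k4): p = 0.7962, q = -1.0498, dp/dtau = 0.8473, dq/dtau = -0.9930
step 2:
  k1: at (p, q) = (0.796188, -1.049840), (dp/dtau, dq/dtau) = (0.847275, -0.993032); Gamma_ppp = 0.063212, Gamma_ppq = -0.151869, Gamma_pqq = 2.802240, Gamma_qpp = 0.588508, Gamma_qpq = 0.098393, Gamma_qqq = -0.431350; k1 = (0.847275, -0.993032, -3.064258, 0.168454)
  k2: at (p, q) = (0.817370, -1.074666), (dp/dtau, dq/dtau) = (0.770669, -0.988821); Gamma_ppp = 0.086387, Gamma_ppq = -0.173221, Gamma_pqq = 2.806024, Gamma_qpp = 0.580839, Gamma_qpq = 0.097425, Gamma_qqq = -0.388535; k2 = (0.770669, -0.988821, -3.058951, 0.183404)
  k3: at (p, q) = (0.815455, -1.074561), (dp/dtau, dq/dtau) = (0.770801, -0.988447); Gamma_ppp = 0.088194, Gamma_ppq = -0.173130, Gamma_pqq = 2.811358, Gamma_qpp = 0.581259, Gamma_qpq = 0.095400, Gamma_qqq = -0.387218; k3 = (0.770801, -0.988447, -3.062986, 0.178347)
  k4: at (p, q) = (0.834728, -1.099263), (dp/dtau, dq/dtau) = (0.694126, -0.984115); Gamma_ppp = 0.112864, Gamma_ppq = -0.193995, Gamma_pqq = 2.819868, Gamma_qpp = 0.574858, Gamma_qpq = 0.091948, Gamma_qqq = -0.344151; k4 = (0.694126, -0.984115, -3.050406, 0.181951)
  Y <- Y + (h/6)(k1 + 2k2 + 2k3 + k4): p = 0.8347, q = -1.0993, dp/dtau = 0.6943, dq/dtau = -0.9841

Answer: p = 0.8347, q = -1.0993, dp/dtau = 0.6943, dq/dtau = -0.9841


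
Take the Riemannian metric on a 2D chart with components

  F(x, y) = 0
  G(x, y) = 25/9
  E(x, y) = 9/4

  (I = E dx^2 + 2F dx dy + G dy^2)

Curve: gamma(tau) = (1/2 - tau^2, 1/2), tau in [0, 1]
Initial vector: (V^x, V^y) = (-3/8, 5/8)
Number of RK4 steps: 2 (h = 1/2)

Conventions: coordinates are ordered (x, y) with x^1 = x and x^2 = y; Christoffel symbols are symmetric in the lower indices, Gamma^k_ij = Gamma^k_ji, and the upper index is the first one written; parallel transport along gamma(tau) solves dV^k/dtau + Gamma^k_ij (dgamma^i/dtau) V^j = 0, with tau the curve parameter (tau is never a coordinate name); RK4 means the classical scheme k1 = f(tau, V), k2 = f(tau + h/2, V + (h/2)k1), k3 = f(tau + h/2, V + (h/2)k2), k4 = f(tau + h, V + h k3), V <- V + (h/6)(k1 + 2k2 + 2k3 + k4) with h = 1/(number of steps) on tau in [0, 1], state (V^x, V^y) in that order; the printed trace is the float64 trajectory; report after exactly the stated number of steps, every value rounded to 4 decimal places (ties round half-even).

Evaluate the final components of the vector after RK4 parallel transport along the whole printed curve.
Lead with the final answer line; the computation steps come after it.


Answer: V^x = -0.3750, V^y = 0.6250

gamma'(tau) = (-2*tau, 0); f(tau, V)^k = -Gamma^k_ij(gamma(tau)) gamma'^i(tau) V^j; h = 1/2; intermediate values shown to 6 dp
curve data and Christoffel symbols at the stage parameters:
  tau = 0.000000: gamma = (0.500000, 0.500000), gamma' = (0.000000, 0.000000); Gamma_xxx = 0.000000, Gamma_xxy = 0.000000, Gamma_xyy = 0.000000, Gamma_yxx = 0.000000, Gamma_yxy = 0.000000, Gamma_yyy = 0.000000
  tau = 0.250000: gamma = (0.437500, 0.500000), gamma' = (-0.500000, 0.000000); Gamma_xxx = 0.000000, Gamma_xxy = 0.000000, Gamma_xyy = 0.000000, Gamma_yxx = 0.000000, Gamma_yxy = 0.000000, Gamma_yyy = 0.000000
  tau = 0.500000: gamma = (0.250000, 0.500000), gamma' = (-1.000000, 0.000000); Gamma_xxx = 0.000000, Gamma_xxy = 0.000000, Gamma_xyy = 0.000000, Gamma_yxx = 0.000000, Gamma_yxy = 0.000000, Gamma_yyy = 0.000000
  tau = 0.750000: gamma = (-0.062500, 0.500000), gamma' = (-1.500000, 0.000000); Gamma_xxx = 0.000000, Gamma_xxy = 0.000000, Gamma_xyy = 0.000000, Gamma_yxx = 0.000000, Gamma_yxy = 0.000000, Gamma_yyy = 0.000000
  tau = 1.000000: gamma = (-0.500000, 0.500000), gamma' = (-2.000000, 0.000000); Gamma_xxx = 0.000000, Gamma_xxy = 0.000000, Gamma_xyy = 0.000000, Gamma_yxx = 0.000000, Gamma_yxy = 0.000000, Gamma_yyy = 0.000000
step 0: V^x = -0.3750, V^y = 0.6250
step 1: k1 = (0.000000, 0.000000), k2 = (0.000000, 0.000000), k3 = (0.000000, 0.000000), k4 = (0.000000, 0.000000); V <- V + (h/6)(k1 + 2k2 + 2k3 + k4): V^x = -0.3750, V^y = 0.6250
step 2: k1 = (0.000000, 0.000000), k2 = (0.000000, 0.000000), k3 = (0.000000, 0.000000), k4 = (0.000000, 0.000000); V <- V + (h/6)(k1 + 2k2 + 2k3 + k4): V^x = -0.3750, V^y = 0.6250


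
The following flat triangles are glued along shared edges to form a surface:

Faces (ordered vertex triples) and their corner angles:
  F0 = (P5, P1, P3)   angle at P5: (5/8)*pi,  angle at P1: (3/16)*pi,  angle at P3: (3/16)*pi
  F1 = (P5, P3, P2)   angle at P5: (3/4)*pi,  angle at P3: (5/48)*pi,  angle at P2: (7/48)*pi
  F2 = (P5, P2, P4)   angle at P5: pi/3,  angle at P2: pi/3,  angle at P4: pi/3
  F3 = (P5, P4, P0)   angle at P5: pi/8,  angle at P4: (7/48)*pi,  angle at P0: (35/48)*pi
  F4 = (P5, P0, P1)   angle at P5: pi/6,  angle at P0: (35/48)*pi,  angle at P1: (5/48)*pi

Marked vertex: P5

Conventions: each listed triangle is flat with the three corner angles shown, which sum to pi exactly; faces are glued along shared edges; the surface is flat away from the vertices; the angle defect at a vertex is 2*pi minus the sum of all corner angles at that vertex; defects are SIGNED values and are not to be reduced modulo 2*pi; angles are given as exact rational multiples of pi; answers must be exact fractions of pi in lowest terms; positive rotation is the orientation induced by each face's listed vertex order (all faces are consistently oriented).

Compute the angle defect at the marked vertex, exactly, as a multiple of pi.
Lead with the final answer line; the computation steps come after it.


Answer: defect(P5) = 0

Sum of corner angles at P5: 2*pi
defect = 2*pi - 2*pi


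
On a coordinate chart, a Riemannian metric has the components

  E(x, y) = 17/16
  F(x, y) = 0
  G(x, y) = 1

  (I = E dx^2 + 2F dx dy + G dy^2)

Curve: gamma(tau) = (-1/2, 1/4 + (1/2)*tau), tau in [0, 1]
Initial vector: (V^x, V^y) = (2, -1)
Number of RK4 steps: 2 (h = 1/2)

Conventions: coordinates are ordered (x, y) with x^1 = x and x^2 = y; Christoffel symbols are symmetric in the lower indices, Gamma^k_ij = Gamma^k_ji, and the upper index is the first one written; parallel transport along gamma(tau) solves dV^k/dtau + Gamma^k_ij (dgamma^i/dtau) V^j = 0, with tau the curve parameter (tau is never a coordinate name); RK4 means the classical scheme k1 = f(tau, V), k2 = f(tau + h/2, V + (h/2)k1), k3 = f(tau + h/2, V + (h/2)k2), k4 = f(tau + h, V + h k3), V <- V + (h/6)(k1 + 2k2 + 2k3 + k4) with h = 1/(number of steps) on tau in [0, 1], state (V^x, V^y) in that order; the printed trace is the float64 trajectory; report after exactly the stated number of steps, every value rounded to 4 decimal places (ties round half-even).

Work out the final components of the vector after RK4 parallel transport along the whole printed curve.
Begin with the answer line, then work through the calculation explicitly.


Answer: V^x = 2.0000, V^y = -1.0000

gamma'(tau) = (0, 1/2); f(tau, V)^k = -Gamma^k_ij(gamma(tau)) gamma'^i(tau) V^j; h = 1/2; intermediate values shown to 6 dp
curve data and Christoffel symbols at the stage parameters:
  tau = 0.000000: gamma = (-0.500000, 0.250000), gamma' = (0.000000, 0.500000); Gamma_xxx = 0.000000, Gamma_xxy = 0.000000, Gamma_xyy = 0.000000, Gamma_yxx = 0.000000, Gamma_yxy = 0.000000, Gamma_yyy = 0.000000
  tau = 0.250000: gamma = (-0.500000, 0.375000), gamma' = (0.000000, 0.500000); Gamma_xxx = 0.000000, Gamma_xxy = 0.000000, Gamma_xyy = 0.000000, Gamma_yxx = 0.000000, Gamma_yxy = 0.000000, Gamma_yyy = 0.000000
  tau = 0.500000: gamma = (-0.500000, 0.500000), gamma' = (0.000000, 0.500000); Gamma_xxx = 0.000000, Gamma_xxy = 0.000000, Gamma_xyy = 0.000000, Gamma_yxx = 0.000000, Gamma_yxy = 0.000000, Gamma_yyy = 0.000000
  tau = 0.750000: gamma = (-0.500000, 0.625000), gamma' = (0.000000, 0.500000); Gamma_xxx = 0.000000, Gamma_xxy = 0.000000, Gamma_xyy = 0.000000, Gamma_yxx = 0.000000, Gamma_yxy = 0.000000, Gamma_yyy = 0.000000
  tau = 1.000000: gamma = (-0.500000, 0.750000), gamma' = (0.000000, 0.500000); Gamma_xxx = 0.000000, Gamma_xxy = 0.000000, Gamma_xyy = 0.000000, Gamma_yxx = 0.000000, Gamma_yxy = 0.000000, Gamma_yyy = 0.000000
step 0: V^x = 2.0000, V^y = -1.0000
step 1: k1 = (0.000000, 0.000000), k2 = (0.000000, 0.000000), k3 = (0.000000, 0.000000), k4 = (0.000000, 0.000000); V <- V + (h/6)(k1 + 2k2 + 2k3 + k4): V^x = 2.0000, V^y = -1.0000
step 2: k1 = (0.000000, 0.000000), k2 = (0.000000, 0.000000), k3 = (0.000000, 0.000000), k4 = (0.000000, 0.000000); V <- V + (h/6)(k1 + 2k2 + 2k3 + k4): V^x = 2.0000, V^y = -1.0000
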